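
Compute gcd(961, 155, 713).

31

961 = 31^2
155 = 5 × 31
713 = 23 × 31
gcd(961, 155, 713) = 31.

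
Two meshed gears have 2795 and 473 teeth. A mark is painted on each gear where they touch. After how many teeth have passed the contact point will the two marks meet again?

30745 teeth

We need the least common multiple of the intervals.
2795 = 5 × 13 × 43
473 = 11 × 43
LCM(2795, 473) = 5 × 11 × 13 × 43 = 30745.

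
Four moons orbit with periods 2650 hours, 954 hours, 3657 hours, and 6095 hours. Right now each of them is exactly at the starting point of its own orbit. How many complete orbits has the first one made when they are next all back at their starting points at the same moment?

207 orbits

All finish a whole number of cycles simultaneously at t = LCM of the periods.
2650 = 2 × 5^2 × 53
954 = 2 × 3^2 × 53
3657 = 3 × 23 × 53
6095 = 5 × 23 × 53
LCM(2650, 954, 3657, 6095) = 2 × 3^2 × 5^2 × 23 × 53 = 548550.
Orbits for period 2650: 548550 / 2650 = 207.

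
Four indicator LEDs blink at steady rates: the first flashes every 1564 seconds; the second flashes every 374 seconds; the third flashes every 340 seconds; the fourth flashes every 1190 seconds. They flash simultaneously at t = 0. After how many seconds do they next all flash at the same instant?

We need the least common multiple of the intervals.
1564 = 2^2 × 17 × 23
374 = 2 × 11 × 17
340 = 2^2 × 5 × 17
1190 = 2 × 5 × 7 × 17
LCM(1564, 374, 340, 1190) = 2^2 × 5 × 7 × 11 × 17 × 23 = 602140.

602140 seconds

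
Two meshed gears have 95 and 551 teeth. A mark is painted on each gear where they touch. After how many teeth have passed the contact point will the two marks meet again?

2755 teeth

The first simultaneous occurrence is after LCM of the individual periods.
95 = 5 × 19
551 = 19 × 29
LCM(95, 551) = 5 × 19 × 29 = 2755.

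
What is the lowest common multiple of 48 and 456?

48 = 2^4 × 3
456 = 2^3 × 3 × 19
LCM(48, 456) = 2^4 × 3 × 19 = 912.

912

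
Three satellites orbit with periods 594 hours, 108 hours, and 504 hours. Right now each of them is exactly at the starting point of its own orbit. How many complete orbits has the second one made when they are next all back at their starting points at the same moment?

154 orbits

The first common completion time is the LCM of the periods.
594 = 2 × 3^3 × 11
108 = 2^2 × 3^3
504 = 2^3 × 3^2 × 7
LCM(594, 108, 504) = 2^3 × 3^3 × 7 × 11 = 16632.
Orbits for period 108: 16632 / 108 = 154.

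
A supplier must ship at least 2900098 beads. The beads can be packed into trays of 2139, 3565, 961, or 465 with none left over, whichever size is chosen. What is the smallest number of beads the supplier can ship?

The number of beads must be a common multiple of 2139, 3565, 961, and 465, so a multiple of their LCM.
2139 = 3 × 23 × 31
3565 = 5 × 23 × 31
961 = 31^2
465 = 3 × 5 × 31
LCM(2139, 3565, 961, 465) = 3 × 5 × 23 × 31^2 = 331545.
Smallest multiple of 331545 that is ≥ 2900098: ⌈2900098/331545⌉ × 331545 = 9 × 331545 = 2983905.

2983905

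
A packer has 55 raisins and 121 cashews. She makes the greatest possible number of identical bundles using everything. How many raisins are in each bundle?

5

Number of bundles = gcd(55, 121).
55 = 5 × 11
121 = 11^2
gcd(55, 121) = 11.
raisins per bundle = 55 / 11 = 5.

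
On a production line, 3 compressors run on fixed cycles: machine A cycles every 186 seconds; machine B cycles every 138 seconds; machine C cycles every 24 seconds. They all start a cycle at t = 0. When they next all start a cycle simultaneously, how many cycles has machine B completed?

The first common completion time is the LCM of the periods.
186 = 2 × 3 × 31
138 = 2 × 3 × 23
24 = 2^3 × 3
LCM(186, 138, 24) = 2^3 × 3 × 23 × 31 = 17112.
Cycles for period 138: 17112 / 138 = 124.

124 cycles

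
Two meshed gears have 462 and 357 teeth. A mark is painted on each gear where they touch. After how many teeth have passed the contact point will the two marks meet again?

The first simultaneous occurrence is after LCM of the individual periods.
462 = 2 × 3 × 7 × 11
357 = 3 × 7 × 17
LCM(462, 357) = 2 × 3 × 7 × 11 × 17 = 7854.

7854 teeth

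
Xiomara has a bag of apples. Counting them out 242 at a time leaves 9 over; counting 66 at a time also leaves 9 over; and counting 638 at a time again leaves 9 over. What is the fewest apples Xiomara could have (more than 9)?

21063

N − 9 must be a common multiple of 242, 66, and 638.
242 = 2 × 11^2
66 = 2 × 3 × 11
638 = 2 × 11 × 29
LCM(242, 66, 638) = 2 × 3 × 11^2 × 29 = 21054.
Smallest N > 9 is LCM + 9 = 21054 + 9 = 21063.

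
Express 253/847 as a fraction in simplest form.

23/77

253 = 11 × 23
847 = 7 × 11^2
gcd(253, 847) = 11.
Divide numerator and denominator by 11: 253/847 = 23/77.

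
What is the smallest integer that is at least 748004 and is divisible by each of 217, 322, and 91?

The integer must be a common multiple of 217, 322, and 91, so a multiple of their LCM.
217 = 7 × 31
322 = 2 × 7 × 23
91 = 7 × 13
LCM(217, 322, 91) = 2 × 7 × 13 × 23 × 31 = 129766.
Smallest multiple of 129766 that is ≥ 748004: ⌈748004/129766⌉ × 129766 = 6 × 129766 = 778596.

778596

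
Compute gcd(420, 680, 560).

20

420 = 2^2 × 3 × 5 × 7
680 = 2^3 × 5 × 17
560 = 2^4 × 5 × 7
gcd(420, 680, 560) = 2^2 × 5 = 20.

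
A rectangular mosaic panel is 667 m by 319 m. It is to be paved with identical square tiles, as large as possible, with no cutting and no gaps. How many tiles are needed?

Tile side = gcd(667, 319).
667 = 23 × 29
319 = 11 × 29
gcd(667, 319) = 29.
Tiles: (667/29) × (319/29) = 23 × 11 = 253.

253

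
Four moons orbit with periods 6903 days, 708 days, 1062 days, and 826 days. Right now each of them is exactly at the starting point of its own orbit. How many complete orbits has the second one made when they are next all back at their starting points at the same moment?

They are all back at their starting positions together after one LCM of the periods.
6903 = 3^2 × 13 × 59
708 = 2^2 × 3 × 59
1062 = 2 × 3^2 × 59
826 = 2 × 7 × 59
LCM(6903, 708, 1062, 826) = 2^2 × 3^2 × 7 × 13 × 59 = 193284.
Orbits for period 708: 193284 / 708 = 273.

273 orbits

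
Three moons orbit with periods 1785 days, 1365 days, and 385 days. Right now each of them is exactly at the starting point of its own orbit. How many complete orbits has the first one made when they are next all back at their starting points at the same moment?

All finish a whole number of cycles simultaneously at t = LCM of the periods.
1785 = 3 × 5 × 7 × 17
1365 = 3 × 5 × 7 × 13
385 = 5 × 7 × 11
LCM(1785, 1365, 385) = 3 × 5 × 7 × 11 × 13 × 17 = 255255.
Orbits for period 1785: 255255 / 1785 = 143.

143 orbits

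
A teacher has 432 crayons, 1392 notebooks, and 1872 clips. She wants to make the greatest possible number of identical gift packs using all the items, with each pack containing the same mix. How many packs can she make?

48 packs

The pack count must divide each quantity, so the greatest is gcd(432, 1392, 1872).
432 = 2^4 × 3^3
1392 = 2^4 × 3 × 29
1872 = 2^4 × 3^2 × 13
gcd(432, 1392, 1872) = 2^4 × 3 = 48.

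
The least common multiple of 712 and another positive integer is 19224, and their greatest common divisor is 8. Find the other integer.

gcd × lcm = product of the two integers, so the other integer is (8 × 19224) / 712 = 216.

216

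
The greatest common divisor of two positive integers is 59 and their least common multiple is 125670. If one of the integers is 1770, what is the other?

For two integers, gcd × lcm = product, so the other is (59 × 125670) / 1770 = 7414530 / 1770 = 4189.

4189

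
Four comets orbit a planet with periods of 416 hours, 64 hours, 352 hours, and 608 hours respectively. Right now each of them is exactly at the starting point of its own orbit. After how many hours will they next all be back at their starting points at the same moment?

We need the least common multiple of the intervals.
416 = 2^5 × 13
64 = 2^6
352 = 2^5 × 11
608 = 2^5 × 19
LCM(416, 64, 352, 608) = 2^6 × 11 × 13 × 19 = 173888.

173888 hours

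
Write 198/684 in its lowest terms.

198 = 2 × 3^2 × 11
684 = 2^2 × 3^2 × 19
gcd(198, 684) = 2 × 3^2 = 18.
Divide numerator and denominator by 18: 198/684 = 11/38.

11/38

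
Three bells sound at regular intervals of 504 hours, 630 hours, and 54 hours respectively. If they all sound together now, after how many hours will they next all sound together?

7560 hours

They coincide at every common multiple of the periods; the first is the LCM.
504 = 2^3 × 3^2 × 7
630 = 2 × 3^2 × 5 × 7
54 = 2 × 3^3
LCM(504, 630, 54) = 2^3 × 3^3 × 5 × 7 = 7560.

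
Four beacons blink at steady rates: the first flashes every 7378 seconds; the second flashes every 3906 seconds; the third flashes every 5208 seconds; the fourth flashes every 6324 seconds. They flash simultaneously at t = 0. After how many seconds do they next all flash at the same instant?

265608 seconds

We need the least common multiple of the intervals.
7378 = 2 × 7 × 17 × 31
3906 = 2 × 3^2 × 7 × 31
5208 = 2^3 × 3 × 7 × 31
6324 = 2^2 × 3 × 17 × 31
LCM(7378, 3906, 5208, 6324) = 2^3 × 3^2 × 7 × 17 × 31 = 265608.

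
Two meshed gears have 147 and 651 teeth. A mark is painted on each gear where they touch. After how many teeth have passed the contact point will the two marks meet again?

4557 teeth

We need the least common multiple of the intervals.
147 = 3 × 7^2
651 = 3 × 7 × 31
LCM(147, 651) = 3 × 7^2 × 31 = 4557.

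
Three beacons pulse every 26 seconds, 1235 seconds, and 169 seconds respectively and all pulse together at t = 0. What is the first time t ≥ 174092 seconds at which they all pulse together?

192660 seconds

Joint pulses occur at multiples of LCM(26, 1235, 169).
26 = 2 × 13
1235 = 5 × 13 × 19
169 = 13^2
LCM(26, 1235, 169) = 2 × 5 × 13^2 × 19 = 32110.
Smallest multiple of 32110 that is ≥ 174092: ⌈174092/32110⌉ × 32110 = 6 × 32110 = 192660.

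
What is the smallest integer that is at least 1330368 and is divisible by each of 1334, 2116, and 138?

1472736

The integer must be a common multiple of 1334, 2116, and 138, so a multiple of their LCM.
1334 = 2 × 23 × 29
2116 = 2^2 × 23^2
138 = 2 × 3 × 23
LCM(1334, 2116, 138) = 2^2 × 3 × 23^2 × 29 = 184092.
Smallest multiple of 184092 that is ≥ 1330368: ⌈1330368/184092⌉ × 184092 = 8 × 184092 = 1472736.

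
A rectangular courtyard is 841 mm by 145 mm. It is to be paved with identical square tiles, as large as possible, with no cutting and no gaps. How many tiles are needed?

145

Tile side = gcd(841, 145).
841 = 29^2
145 = 5 × 29
gcd(841, 145) = 29.
Tiles: (841/29) × (145/29) = 29 × 5 = 145.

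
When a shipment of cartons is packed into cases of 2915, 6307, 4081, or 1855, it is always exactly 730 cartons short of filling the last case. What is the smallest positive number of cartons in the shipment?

Being 730 short of a full case of size k means N ≡ −730 (mod k), i.e. N + 730 is a multiple of each size.
2915 = 5 × 11 × 53
6307 = 7 × 17 × 53
4081 = 7 × 11 × 53
1855 = 5 × 7 × 53
LCM(2915, 6307, 4081, 1855) = 5 × 7 × 11 × 17 × 53 = 346885.
Smallest positive N is 346885 − 730 = 346155.

346155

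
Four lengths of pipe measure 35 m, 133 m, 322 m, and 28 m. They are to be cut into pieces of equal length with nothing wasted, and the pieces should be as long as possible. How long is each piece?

7 m

Each piece length must divide every original length, so the longest possible is gcd(35, 133, 322, 28).
35 = 5 × 7
133 = 7 × 19
322 = 2 × 7 × 23
28 = 2^2 × 7
gcd(35, 133, 322, 28) = 7.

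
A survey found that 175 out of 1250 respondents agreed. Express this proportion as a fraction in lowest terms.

175 = 5^2 × 7
1250 = 2 × 5^4
gcd(175, 1250) = 5^2 = 25.
Divide numerator and denominator by 25: 175/1250 = 7/50.

7/50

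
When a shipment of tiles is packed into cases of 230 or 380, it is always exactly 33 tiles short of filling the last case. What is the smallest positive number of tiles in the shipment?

8707

Being 33 short of a full case of size k means N ≡ −33 (mod k), i.e. N + 33 is a multiple of each size.
230 = 2 × 5 × 23
380 = 2^2 × 5 × 19
LCM(230, 380) = 2^2 × 5 × 19 × 23 = 8740.
Smallest positive N is 8740 − 33 = 8707.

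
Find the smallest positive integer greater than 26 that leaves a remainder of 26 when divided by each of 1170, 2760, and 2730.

753506

N − 26 must be a common multiple of 1170, 2760, and 2730.
1170 = 2 × 3^2 × 5 × 13
2760 = 2^3 × 3 × 5 × 23
2730 = 2 × 3 × 5 × 7 × 13
LCM(1170, 2760, 2730) = 2^3 × 3^2 × 5 × 7 × 13 × 23 = 753480.
Smallest N > 26 is LCM + 26 = 753480 + 26 = 753506.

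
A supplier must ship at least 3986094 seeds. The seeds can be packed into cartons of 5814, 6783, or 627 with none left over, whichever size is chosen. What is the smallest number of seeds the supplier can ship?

4029102

The number of seeds must be a common multiple of 5814, 6783, and 627, so a multiple of their LCM.
5814 = 2 × 3^2 × 17 × 19
6783 = 3 × 7 × 17 × 19
627 = 3 × 11 × 19
LCM(5814, 6783, 627) = 2 × 3^2 × 7 × 11 × 17 × 19 = 447678.
Smallest multiple of 447678 that is ≥ 3986094: ⌈3986094/447678⌉ × 447678 = 9 × 447678 = 4029102.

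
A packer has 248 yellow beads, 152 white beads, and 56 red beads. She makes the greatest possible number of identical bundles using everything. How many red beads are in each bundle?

7

Number of bundles = gcd(248, 152, 56).
248 = 2^3 × 31
152 = 2^3 × 19
56 = 2^3 × 7
gcd(248, 152, 56) = 2^3 = 8.
red beads per bundle = 56 / 8 = 7.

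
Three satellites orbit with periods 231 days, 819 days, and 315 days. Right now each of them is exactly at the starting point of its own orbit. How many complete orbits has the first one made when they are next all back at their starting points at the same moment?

195 orbits

The first common completion time is the LCM of the periods.
231 = 3 × 7 × 11
819 = 3^2 × 7 × 13
315 = 3^2 × 5 × 7
LCM(231, 819, 315) = 3^2 × 5 × 7 × 11 × 13 = 45045.
Orbits for period 231: 45045 / 231 = 195.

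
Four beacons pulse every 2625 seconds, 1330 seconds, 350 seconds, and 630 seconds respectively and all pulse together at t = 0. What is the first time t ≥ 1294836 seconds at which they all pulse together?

Joint pulses occur at multiples of LCM(2625, 1330, 350, 630).
2625 = 3 × 5^3 × 7
1330 = 2 × 5 × 7 × 19
350 = 2 × 5^2 × 7
630 = 2 × 3^2 × 5 × 7
LCM(2625, 1330, 350, 630) = 2 × 3^2 × 5^3 × 7 × 19 = 299250.
Smallest multiple of 299250 that is ≥ 1294836: ⌈1294836/299250⌉ × 299250 = 5 × 299250 = 1496250.

1496250 seconds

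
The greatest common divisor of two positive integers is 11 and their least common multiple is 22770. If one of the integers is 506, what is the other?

For two integers, gcd × lcm = product, so the other is (11 × 22770) / 506 = 250470 / 506 = 495.

495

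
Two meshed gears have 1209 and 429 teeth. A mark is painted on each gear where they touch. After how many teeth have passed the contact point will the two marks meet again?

We need the least common multiple of the intervals.
1209 = 3 × 13 × 31
429 = 3 × 11 × 13
LCM(1209, 429) = 3 × 11 × 13 × 31 = 13299.

13299 teeth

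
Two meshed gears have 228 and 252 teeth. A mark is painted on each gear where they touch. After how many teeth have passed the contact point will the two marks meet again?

4788 teeth

They coincide at every common multiple of the periods; the first is the LCM.
228 = 2^2 × 3 × 19
252 = 2^2 × 3^2 × 7
LCM(228, 252) = 2^2 × 3^2 × 7 × 19 = 4788.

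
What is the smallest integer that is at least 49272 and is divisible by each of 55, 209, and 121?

57475

The integer must be a common multiple of 55, 209, and 121, so a multiple of their LCM.
55 = 5 × 11
209 = 11 × 19
121 = 11^2
LCM(55, 209, 121) = 5 × 11^2 × 19 = 11495.
Smallest multiple of 11495 that is ≥ 49272: ⌈49272/11495⌉ × 11495 = 5 × 11495 = 57475.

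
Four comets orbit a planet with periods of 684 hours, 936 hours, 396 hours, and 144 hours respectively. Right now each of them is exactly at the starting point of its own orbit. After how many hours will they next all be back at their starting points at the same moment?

391248 hours

The first simultaneous occurrence is after LCM of the individual periods.
684 = 2^2 × 3^2 × 19
936 = 2^3 × 3^2 × 13
396 = 2^2 × 3^2 × 11
144 = 2^4 × 3^2
LCM(684, 936, 396, 144) = 2^4 × 3^2 × 11 × 13 × 19 = 391248.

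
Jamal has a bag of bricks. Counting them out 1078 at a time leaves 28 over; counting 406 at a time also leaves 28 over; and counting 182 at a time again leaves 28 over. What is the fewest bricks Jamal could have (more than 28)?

406434

N − 28 must be a common multiple of 1078, 406, and 182.
1078 = 2 × 7^2 × 11
406 = 2 × 7 × 29
182 = 2 × 7 × 13
LCM(1078, 406, 182) = 2 × 7^2 × 11 × 13 × 29 = 406406.
Smallest N > 28 is LCM + 28 = 406406 + 28 = 406434.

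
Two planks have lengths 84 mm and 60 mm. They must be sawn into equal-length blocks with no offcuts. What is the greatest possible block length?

The block length must divide every plank, so the greatest is gcd(84, 60).
84 = 2^2 × 3 × 7
60 = 2^2 × 3 × 5
gcd(84, 60) = 2^2 × 3 = 12.

12 mm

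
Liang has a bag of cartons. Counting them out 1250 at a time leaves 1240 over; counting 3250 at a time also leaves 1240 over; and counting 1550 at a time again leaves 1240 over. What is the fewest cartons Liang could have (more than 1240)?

N − 1240 must be a common multiple of 1250, 3250, and 1550.
1250 = 2 × 5^4
3250 = 2 × 5^3 × 13
1550 = 2 × 5^2 × 31
LCM(1250, 3250, 1550) = 2 × 5^4 × 13 × 31 = 503750.
Smallest N > 1240 is LCM + 1240 = 503750 + 1240 = 504990.

504990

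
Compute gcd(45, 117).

9

45 = 3^2 × 5
117 = 3^2 × 13
gcd(45, 117) = 3^2 = 9.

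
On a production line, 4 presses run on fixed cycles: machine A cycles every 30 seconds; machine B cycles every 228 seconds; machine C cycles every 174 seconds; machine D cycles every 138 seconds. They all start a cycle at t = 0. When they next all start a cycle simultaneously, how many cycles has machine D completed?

All finish a whole number of cycles simultaneously at t = LCM of the periods.
30 = 2 × 3 × 5
228 = 2^2 × 3 × 19
174 = 2 × 3 × 29
138 = 2 × 3 × 23
LCM(30, 228, 174, 138) = 2^2 × 3 × 5 × 19 × 23 × 29 = 760380.
Cycles for period 138: 760380 / 138 = 5510.

5510 cycles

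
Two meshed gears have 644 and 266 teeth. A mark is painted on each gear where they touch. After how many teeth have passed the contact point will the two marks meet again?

The first simultaneous occurrence is after LCM of the individual periods.
644 = 2^2 × 7 × 23
266 = 2 × 7 × 19
LCM(644, 266) = 2^2 × 7 × 19 × 23 = 12236.

12236 teeth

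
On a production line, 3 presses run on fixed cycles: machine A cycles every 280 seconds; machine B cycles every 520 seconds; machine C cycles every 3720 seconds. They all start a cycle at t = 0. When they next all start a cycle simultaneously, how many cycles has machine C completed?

All finish a whole number of cycles simultaneously at t = LCM of the periods.
280 = 2^3 × 5 × 7
520 = 2^3 × 5 × 13
3720 = 2^3 × 3 × 5 × 31
LCM(280, 520, 3720) = 2^3 × 3 × 5 × 7 × 13 × 31 = 338520.
Cycles for period 3720: 338520 / 3720 = 91.

91 cycles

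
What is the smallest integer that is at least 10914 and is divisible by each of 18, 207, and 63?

The integer must be a common multiple of 18, 207, and 63, so a multiple of their LCM.
18 = 2 × 3^2
207 = 3^2 × 23
63 = 3^2 × 7
LCM(18, 207, 63) = 2 × 3^2 × 7 × 23 = 2898.
Smallest multiple of 2898 that is ≥ 10914: ⌈10914/2898⌉ × 2898 = 4 × 2898 = 11592.

11592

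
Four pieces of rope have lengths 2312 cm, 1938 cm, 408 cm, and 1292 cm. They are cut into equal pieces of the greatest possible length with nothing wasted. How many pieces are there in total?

Piece length = gcd(2312, 1938, 408, 1292).
2312 = 2^3 × 17^2
1938 = 2 × 3 × 17 × 19
408 = 2^3 × 3 × 17
1292 = 2^2 × 17 × 19
gcd(2312, 1938, 408, 1292) = 2 × 17 = 34.
Total pieces = 2312/34 + 1938/34 + 408/34 + 1292/34 = 68 + 57 + 12 + 38 = 175.

175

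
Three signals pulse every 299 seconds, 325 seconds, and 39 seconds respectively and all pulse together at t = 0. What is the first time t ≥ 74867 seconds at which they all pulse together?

Joint pulses occur at multiples of LCM(299, 325, 39).
299 = 13 × 23
325 = 5^2 × 13
39 = 3 × 13
LCM(299, 325, 39) = 3 × 5^2 × 13 × 23 = 22425.
Smallest multiple of 22425 that is ≥ 74867: ⌈74867/22425⌉ × 22425 = 4 × 22425 = 89700.

89700 seconds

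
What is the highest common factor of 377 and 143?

13

377 = 13 × 29
143 = 11 × 13
gcd(377, 143) = 13.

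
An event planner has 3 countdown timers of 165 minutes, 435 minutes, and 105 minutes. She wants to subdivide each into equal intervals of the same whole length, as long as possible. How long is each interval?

The interval must divide each timer length; the longest such is the gcd.
165 = 3 × 5 × 11
435 = 3 × 5 × 29
105 = 3 × 5 × 7
gcd(165, 435, 105) = 3 × 5 = 15.

15 minutes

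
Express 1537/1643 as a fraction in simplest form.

1537 = 29 × 53
1643 = 31 × 53
gcd(1537, 1643) = 53.
Divide numerator and denominator by 53: 1537/1643 = 29/31.

29/31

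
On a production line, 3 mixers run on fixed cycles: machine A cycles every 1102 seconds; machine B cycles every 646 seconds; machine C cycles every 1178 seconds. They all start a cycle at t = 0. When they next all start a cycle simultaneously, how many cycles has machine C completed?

493 cycles

They are all back at their starting positions together after one LCM of the periods.
1102 = 2 × 19 × 29
646 = 2 × 17 × 19
1178 = 2 × 19 × 31
LCM(1102, 646, 1178) = 2 × 17 × 19 × 29 × 31 = 580754.
Cycles for period 1178: 580754 / 1178 = 493.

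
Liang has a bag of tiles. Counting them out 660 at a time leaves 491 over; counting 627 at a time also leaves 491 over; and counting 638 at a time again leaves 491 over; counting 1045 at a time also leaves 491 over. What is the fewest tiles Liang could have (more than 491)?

N − 491 must be a common multiple of 660, 627, 638, and 1045.
660 = 2^2 × 3 × 5 × 11
627 = 3 × 11 × 19
638 = 2 × 11 × 29
1045 = 5 × 11 × 19
LCM(660, 627, 638, 1045) = 2^2 × 3 × 5 × 11 × 19 × 29 = 363660.
Smallest N > 491 is LCM + 491 = 363660 + 491 = 364151.

364151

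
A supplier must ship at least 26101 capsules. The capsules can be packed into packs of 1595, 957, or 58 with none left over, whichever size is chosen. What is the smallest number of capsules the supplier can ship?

28710

The number of capsules must be a common multiple of 1595, 957, and 58, so a multiple of their LCM.
1595 = 5 × 11 × 29
957 = 3 × 11 × 29
58 = 2 × 29
LCM(1595, 957, 58) = 2 × 3 × 5 × 11 × 29 = 9570.
Smallest multiple of 9570 that is ≥ 26101: ⌈26101/9570⌉ × 9570 = 3 × 9570 = 28710.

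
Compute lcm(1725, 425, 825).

1725 = 3 × 5^2 × 23
425 = 5^2 × 17
825 = 3 × 5^2 × 11
LCM(1725, 425, 825) = 3 × 5^2 × 11 × 17 × 23 = 322575.

322575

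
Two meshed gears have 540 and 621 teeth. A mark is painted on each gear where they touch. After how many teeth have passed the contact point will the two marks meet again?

12420 teeth

The first simultaneous occurrence is after LCM of the individual periods.
540 = 2^2 × 3^3 × 5
621 = 3^3 × 23
LCM(540, 621) = 2^2 × 3^3 × 5 × 23 = 12420.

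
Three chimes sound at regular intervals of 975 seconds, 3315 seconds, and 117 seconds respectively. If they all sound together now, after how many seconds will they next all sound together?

49725 seconds

They coincide at every common multiple of the periods; the first is the LCM.
975 = 3 × 5^2 × 13
3315 = 3 × 5 × 13 × 17
117 = 3^2 × 13
LCM(975, 3315, 117) = 3^2 × 5^2 × 13 × 17 = 49725.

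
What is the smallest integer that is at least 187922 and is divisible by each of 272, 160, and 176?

209440

The integer must be a common multiple of 272, 160, and 176, so a multiple of their LCM.
272 = 2^4 × 17
160 = 2^5 × 5
176 = 2^4 × 11
LCM(272, 160, 176) = 2^5 × 5 × 11 × 17 = 29920.
Smallest multiple of 29920 that is ≥ 187922: ⌈187922/29920⌉ × 29920 = 7 × 29920 = 209440.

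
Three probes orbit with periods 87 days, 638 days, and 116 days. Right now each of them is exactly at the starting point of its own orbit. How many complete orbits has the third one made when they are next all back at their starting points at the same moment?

33 orbits

They are all back at their starting positions together after one LCM of the periods.
87 = 3 × 29
638 = 2 × 11 × 29
116 = 2^2 × 29
LCM(87, 638, 116) = 2^2 × 3 × 11 × 29 = 3828.
Orbits for period 116: 3828 / 116 = 33.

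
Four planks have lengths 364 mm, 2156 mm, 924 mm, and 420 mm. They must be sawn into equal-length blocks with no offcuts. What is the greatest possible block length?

28 mm

The block length must divide every plank, so the greatest is gcd(364, 2156, 924, 420).
364 = 2^2 × 7 × 13
2156 = 2^2 × 7^2 × 11
924 = 2^2 × 3 × 7 × 11
420 = 2^2 × 3 × 5 × 7
gcd(364, 2156, 924, 420) = 2^2 × 7 = 28.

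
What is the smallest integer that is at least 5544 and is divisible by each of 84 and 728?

The integer must be a common multiple of 84 and 728, so a multiple of their LCM.
84 = 2^2 × 3 × 7
728 = 2^3 × 7 × 13
LCM(84, 728) = 2^3 × 3 × 7 × 13 = 2184.
Smallest multiple of 2184 that is ≥ 5544: ⌈5544/2184⌉ × 2184 = 3 × 2184 = 6552.

6552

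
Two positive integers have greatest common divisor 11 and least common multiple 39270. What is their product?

431970

For any two positive integers, gcd × lcm = product = 11 × 39270 = 431970.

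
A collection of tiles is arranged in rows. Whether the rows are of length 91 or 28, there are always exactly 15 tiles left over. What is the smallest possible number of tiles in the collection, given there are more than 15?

N − 15 must be a common multiple of 91 and 28.
91 = 7 × 13
28 = 2^2 × 7
LCM(91, 28) = 2^2 × 7 × 13 = 364.
Smallest N > 15 is LCM + 15 = 364 + 15 = 379.

379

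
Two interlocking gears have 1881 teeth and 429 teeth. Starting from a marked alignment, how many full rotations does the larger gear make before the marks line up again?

13 rotations

All finish a whole number of cycles simultaneously at t = LCM of the periods.
1881 = 3^2 × 11 × 19
429 = 3 × 11 × 13
LCM(1881, 429) = 3^2 × 11 × 13 × 19 = 24453.
Rotations for period 1881: 24453 / 1881 = 13.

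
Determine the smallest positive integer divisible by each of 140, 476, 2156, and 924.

140 = 2^2 × 5 × 7
476 = 2^2 × 7 × 17
2156 = 2^2 × 7^2 × 11
924 = 2^2 × 3 × 7 × 11
LCM(140, 476, 2156, 924) = 2^2 × 3 × 5 × 7^2 × 11 × 17 = 549780.

549780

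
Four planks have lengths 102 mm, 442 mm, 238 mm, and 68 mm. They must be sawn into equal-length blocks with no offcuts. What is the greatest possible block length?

This is the greatest common divisor of 102, 442, 238, and 68.
102 = 2 × 3 × 17
442 = 2 × 13 × 17
238 = 2 × 7 × 17
68 = 2^2 × 17
gcd(102, 442, 238, 68) = 2 × 17 = 34.

34 mm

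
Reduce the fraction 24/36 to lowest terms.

2/3

24 = 2^3 × 3
36 = 2^2 × 3^2
gcd(24, 36) = 2^2 × 3 = 12.
Divide numerator and denominator by 12: 24/36 = 2/3.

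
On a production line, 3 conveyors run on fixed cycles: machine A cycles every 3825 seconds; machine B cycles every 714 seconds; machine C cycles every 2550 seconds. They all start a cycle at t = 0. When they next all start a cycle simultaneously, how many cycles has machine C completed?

21 cycles

They are all back at their starting positions together after one LCM of the periods.
3825 = 3^2 × 5^2 × 17
714 = 2 × 3 × 7 × 17
2550 = 2 × 3 × 5^2 × 17
LCM(3825, 714, 2550) = 2 × 3^2 × 5^2 × 7 × 17 = 53550.
Cycles for period 2550: 53550 / 2550 = 21.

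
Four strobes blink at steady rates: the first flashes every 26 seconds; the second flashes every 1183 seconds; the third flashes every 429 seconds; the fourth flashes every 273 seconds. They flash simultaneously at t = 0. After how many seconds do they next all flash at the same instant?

They coincide at every common multiple of the periods; the first is the LCM.
26 = 2 × 13
1183 = 7 × 13^2
429 = 3 × 11 × 13
273 = 3 × 7 × 13
LCM(26, 1183, 429, 273) = 2 × 3 × 7 × 11 × 13^2 = 78078.

78078 seconds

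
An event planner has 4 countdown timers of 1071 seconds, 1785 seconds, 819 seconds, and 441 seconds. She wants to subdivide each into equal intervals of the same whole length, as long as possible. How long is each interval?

The interval must divide each timer length; the longest such is the gcd.
1071 = 3^2 × 7 × 17
1785 = 3 × 5 × 7 × 17
819 = 3^2 × 7 × 13
441 = 3^2 × 7^2
gcd(1071, 1785, 819, 441) = 3 × 7 = 21.

21 seconds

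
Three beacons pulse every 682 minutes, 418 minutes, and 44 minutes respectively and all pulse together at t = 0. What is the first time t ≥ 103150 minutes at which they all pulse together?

103664 minutes

Joint pulses occur at multiples of LCM(682, 418, 44).
682 = 2 × 11 × 31
418 = 2 × 11 × 19
44 = 2^2 × 11
LCM(682, 418, 44) = 2^2 × 11 × 19 × 31 = 25916.
Smallest multiple of 25916 that is ≥ 103150: ⌈103150/25916⌉ × 25916 = 4 × 25916 = 103664.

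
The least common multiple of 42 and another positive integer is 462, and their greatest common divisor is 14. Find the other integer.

gcd × lcm = product of the two integers, so the other integer is (14 × 462) / 42 = 154.

154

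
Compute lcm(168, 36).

504

168 = 2^3 × 3 × 7
36 = 2^2 × 3^2
LCM(168, 36) = 2^3 × 3^2 × 7 = 504.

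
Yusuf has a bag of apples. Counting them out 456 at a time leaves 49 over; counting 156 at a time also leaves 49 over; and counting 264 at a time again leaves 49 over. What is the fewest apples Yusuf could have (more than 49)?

N − 49 must be a common multiple of 456, 156, and 264.
456 = 2^3 × 3 × 19
156 = 2^2 × 3 × 13
264 = 2^3 × 3 × 11
LCM(456, 156, 264) = 2^3 × 3 × 11 × 13 × 19 = 65208.
Smallest N > 49 is LCM + 49 = 65208 + 49 = 65257.

65257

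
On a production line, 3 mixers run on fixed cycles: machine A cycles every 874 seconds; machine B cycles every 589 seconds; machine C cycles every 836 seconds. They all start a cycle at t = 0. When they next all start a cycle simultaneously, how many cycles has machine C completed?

They are all back at their starting positions together after one LCM of the periods.
874 = 2 × 19 × 23
589 = 19 × 31
836 = 2^2 × 11 × 19
LCM(874, 589, 836) = 2^2 × 11 × 19 × 23 × 31 = 596068.
Cycles for period 836: 596068 / 836 = 713.

713 cycles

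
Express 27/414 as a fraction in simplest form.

27 = 3^3
414 = 2 × 3^2 × 23
gcd(27, 414) = 3^2 = 9.
Divide numerator and denominator by 9: 27/414 = 3/46.

3/46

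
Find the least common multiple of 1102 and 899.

34162

1102 = 2 × 19 × 29
899 = 29 × 31
LCM(1102, 899) = 2 × 19 × 29 × 31 = 34162.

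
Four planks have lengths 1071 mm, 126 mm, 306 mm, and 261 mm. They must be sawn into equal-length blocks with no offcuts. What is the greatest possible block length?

This is the greatest common divisor of 1071, 126, 306, and 261.
1071 = 3^2 × 7 × 17
126 = 2 × 3^2 × 7
306 = 2 × 3^2 × 17
261 = 3^2 × 29
gcd(1071, 126, 306, 261) = 3^2 = 9.

9 mm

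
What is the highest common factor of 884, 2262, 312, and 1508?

26

884 = 2^2 × 13 × 17
2262 = 2 × 3 × 13 × 29
312 = 2^3 × 3 × 13
1508 = 2^2 × 13 × 29
gcd(884, 2262, 312, 1508) = 2 × 13 = 26.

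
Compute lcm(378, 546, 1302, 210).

378 = 2 × 3^3 × 7
546 = 2 × 3 × 7 × 13
1302 = 2 × 3 × 7 × 31
210 = 2 × 3 × 5 × 7
LCM(378, 546, 1302, 210) = 2 × 3^3 × 5 × 7 × 13 × 31 = 761670.

761670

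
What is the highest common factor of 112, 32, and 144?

16

112 = 2^4 × 7
32 = 2^5
144 = 2^4 × 3^2
gcd(112, 32, 144) = 2^4 = 16.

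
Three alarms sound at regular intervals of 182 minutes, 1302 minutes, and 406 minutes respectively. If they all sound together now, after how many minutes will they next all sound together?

490854 minutes

They coincide at every common multiple of the periods; the first is the LCM.
182 = 2 × 7 × 13
1302 = 2 × 3 × 7 × 31
406 = 2 × 7 × 29
LCM(182, 1302, 406) = 2 × 3 × 7 × 13 × 29 × 31 = 490854.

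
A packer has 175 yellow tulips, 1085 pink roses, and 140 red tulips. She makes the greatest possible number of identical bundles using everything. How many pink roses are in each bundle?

31

Number of bundles = gcd(175, 1085, 140).
175 = 5^2 × 7
1085 = 5 × 7 × 31
140 = 2^2 × 5 × 7
gcd(175, 1085, 140) = 5 × 7 = 35.
pink roses per bundle = 1085 / 35 = 31.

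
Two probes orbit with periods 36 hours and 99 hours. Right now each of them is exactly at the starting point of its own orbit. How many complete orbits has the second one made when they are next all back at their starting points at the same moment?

4 orbits

All finish a whole number of cycles simultaneously at t = LCM of the periods.
36 = 2^2 × 3^2
99 = 3^2 × 11
LCM(36, 99) = 2^2 × 3^2 × 11 = 396.
Orbits for period 99: 396 / 99 = 4.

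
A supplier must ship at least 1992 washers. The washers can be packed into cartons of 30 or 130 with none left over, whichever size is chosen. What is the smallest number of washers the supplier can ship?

2340

The number of washers must be a common multiple of 30 and 130, so a multiple of their LCM.
30 = 2 × 3 × 5
130 = 2 × 5 × 13
LCM(30, 130) = 2 × 3 × 5 × 13 = 390.
Smallest multiple of 390 that is ≥ 1992: ⌈1992/390⌉ × 390 = 6 × 390 = 2340.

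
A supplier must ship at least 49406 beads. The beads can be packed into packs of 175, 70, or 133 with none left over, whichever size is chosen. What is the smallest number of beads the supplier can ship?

53200

The number of beads must be a common multiple of 175, 70, and 133, so a multiple of their LCM.
175 = 5^2 × 7
70 = 2 × 5 × 7
133 = 7 × 19
LCM(175, 70, 133) = 2 × 5^2 × 7 × 19 = 6650.
Smallest multiple of 6650 that is ≥ 49406: ⌈49406/6650⌉ × 6650 = 8 × 6650 = 53200.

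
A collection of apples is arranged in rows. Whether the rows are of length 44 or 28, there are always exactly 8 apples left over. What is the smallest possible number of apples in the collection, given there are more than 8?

N − 8 must be a common multiple of 44 and 28.
44 = 2^2 × 11
28 = 2^2 × 7
LCM(44, 28) = 2^2 × 7 × 11 = 308.
Smallest N > 8 is LCM + 8 = 308 + 8 = 316.

316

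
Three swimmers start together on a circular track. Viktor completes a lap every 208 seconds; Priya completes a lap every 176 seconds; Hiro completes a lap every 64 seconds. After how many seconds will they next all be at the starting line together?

The first simultaneous occurrence is after LCM of the individual periods.
208 = 2^4 × 13
176 = 2^4 × 11
64 = 2^6
LCM(208, 176, 64) = 2^6 × 11 × 13 = 9152.

9152 seconds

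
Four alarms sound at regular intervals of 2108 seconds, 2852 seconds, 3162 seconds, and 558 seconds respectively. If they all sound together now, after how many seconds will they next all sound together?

436356 seconds

We need the least common multiple of the intervals.
2108 = 2^2 × 17 × 31
2852 = 2^2 × 23 × 31
3162 = 2 × 3 × 17 × 31
558 = 2 × 3^2 × 31
LCM(2108, 2852, 3162, 558) = 2^2 × 3^2 × 17 × 23 × 31 = 436356.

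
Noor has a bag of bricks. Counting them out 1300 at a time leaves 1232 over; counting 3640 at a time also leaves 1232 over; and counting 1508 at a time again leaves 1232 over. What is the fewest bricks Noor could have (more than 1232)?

N − 1232 must be a common multiple of 1300, 3640, and 1508.
1300 = 2^2 × 5^2 × 13
3640 = 2^3 × 5 × 7 × 13
1508 = 2^2 × 13 × 29
LCM(1300, 3640, 1508) = 2^3 × 5^2 × 7 × 13 × 29 = 527800.
Smallest N > 1232 is LCM + 1232 = 527800 + 1232 = 529032.

529032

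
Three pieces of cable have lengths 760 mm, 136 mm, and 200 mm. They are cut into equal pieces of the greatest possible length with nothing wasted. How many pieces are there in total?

Piece length = gcd(760, 136, 200).
760 = 2^3 × 5 × 19
136 = 2^3 × 17
200 = 2^3 × 5^2
gcd(760, 136, 200) = 2^3 = 8.
Total pieces = 760/8 + 136/8 + 200/8 = 95 + 17 + 25 = 137.

137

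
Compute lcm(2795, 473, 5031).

276705

2795 = 5 × 13 × 43
473 = 11 × 43
5031 = 3^2 × 13 × 43
LCM(2795, 473, 5031) = 3^2 × 5 × 11 × 13 × 43 = 276705.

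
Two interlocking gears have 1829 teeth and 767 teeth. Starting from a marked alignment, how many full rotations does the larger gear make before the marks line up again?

13 rotations

The first common completion time is the LCM of the periods.
1829 = 31 × 59
767 = 13 × 59
LCM(1829, 767) = 13 × 31 × 59 = 23777.
Rotations for period 1829: 23777 / 1829 = 13.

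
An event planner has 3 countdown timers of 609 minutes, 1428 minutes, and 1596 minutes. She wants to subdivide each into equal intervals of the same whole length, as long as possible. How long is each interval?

The interval must divide each timer length; the longest such is the gcd.
609 = 3 × 7 × 29
1428 = 2^2 × 3 × 7 × 17
1596 = 2^2 × 3 × 7 × 19
gcd(609, 1428, 1596) = 3 × 7 = 21.

21 minutes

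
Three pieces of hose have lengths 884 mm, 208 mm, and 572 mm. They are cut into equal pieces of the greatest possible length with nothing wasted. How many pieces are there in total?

Piece length = gcd(884, 208, 572).
884 = 2^2 × 13 × 17
208 = 2^4 × 13
572 = 2^2 × 11 × 13
gcd(884, 208, 572) = 2^2 × 13 = 52.
Total pieces = 884/52 + 208/52 + 572/52 = 17 + 4 + 11 = 32.

32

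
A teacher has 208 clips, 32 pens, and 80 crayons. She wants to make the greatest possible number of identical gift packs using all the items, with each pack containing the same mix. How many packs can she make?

16 packs

The pack count must divide each quantity, so the greatest is gcd(208, 32, 80).
208 = 2^4 × 13
32 = 2^5
80 = 2^4 × 5
gcd(208, 32, 80) = 2^4 = 16.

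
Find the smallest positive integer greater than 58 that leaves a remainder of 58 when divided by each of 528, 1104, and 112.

N − 58 must be a common multiple of 528, 1104, and 112.
528 = 2^4 × 3 × 11
1104 = 2^4 × 3 × 23
112 = 2^4 × 7
LCM(528, 1104, 112) = 2^4 × 3 × 7 × 11 × 23 = 85008.
Smallest N > 58 is LCM + 58 = 85008 + 58 = 85066.

85066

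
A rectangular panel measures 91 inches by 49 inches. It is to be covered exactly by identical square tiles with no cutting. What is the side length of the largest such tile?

7 inches

By the Euclidean algorithm:
91 = 1 × 49 + 42
49 = 1 × 42 + 7
42 = 6 × 7 + 0
gcd(91, 49) = 7.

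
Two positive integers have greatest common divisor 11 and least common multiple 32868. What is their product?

361548

For any two positive integers, gcd × lcm = product = 11 × 32868 = 361548.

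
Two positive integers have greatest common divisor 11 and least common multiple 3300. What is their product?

36300

For any two positive integers, gcd × lcm = product = 11 × 3300 = 36300.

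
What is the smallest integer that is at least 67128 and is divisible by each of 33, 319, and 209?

The integer must be a common multiple of 33, 319, and 209, so a multiple of their LCM.
33 = 3 × 11
319 = 11 × 29
209 = 11 × 19
LCM(33, 319, 209) = 3 × 11 × 19 × 29 = 18183.
Smallest multiple of 18183 that is ≥ 67128: ⌈67128/18183⌉ × 18183 = 4 × 18183 = 72732.

72732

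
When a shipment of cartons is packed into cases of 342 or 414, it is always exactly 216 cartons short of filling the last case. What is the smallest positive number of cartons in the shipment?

7650

Being 216 short of a full case of size k means N ≡ −216 (mod k), i.e. N + 216 is a multiple of each size.
342 = 2 × 3^2 × 19
414 = 2 × 3^2 × 23
LCM(342, 414) = 2 × 3^2 × 19 × 23 = 7866.
Smallest positive N is 7866 − 216 = 7650.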